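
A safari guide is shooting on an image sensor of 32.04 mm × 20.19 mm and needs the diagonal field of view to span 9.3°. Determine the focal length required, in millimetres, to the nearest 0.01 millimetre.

232.80 mm

Sensor diagonal = √(32.04² + 20.19²) = √1434.1977 ≈ 37.8708 mm.
From α = 2·arctan(d/2f) we get f = d / (2·tan(α/2)).
With d = 37.8708 mm and α/2 = 4.65°, tan(α/2) ≈ 0.08134, so f ≈ 37.8708 / 0.16267 ≈ 232.8033 mm.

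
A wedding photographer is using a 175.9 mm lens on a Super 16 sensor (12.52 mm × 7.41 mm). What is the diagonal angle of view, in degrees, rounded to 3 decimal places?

4.736°

Sensor diagonal = √(12.52² + 7.41²) = √211.6585 ≈ 14.5485 mm.
Angle of view α = 2·arctan(d/2f) with d = 14.5485 mm and f = 175.9 mm.
d/2f = 0.04135; arctan(0.04135) ≈ 2.3681°, so α ≈ 4.7362°.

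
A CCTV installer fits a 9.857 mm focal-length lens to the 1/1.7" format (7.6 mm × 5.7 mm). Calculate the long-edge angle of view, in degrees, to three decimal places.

Angle of view α = 2·arctan(w/2f) with w = 7.6 mm and f = 9.857 mm.
w/2f = 0.38551; arctan(0.38551) ≈ 21.0823°, so α ≈ 42.1646°.

42.165°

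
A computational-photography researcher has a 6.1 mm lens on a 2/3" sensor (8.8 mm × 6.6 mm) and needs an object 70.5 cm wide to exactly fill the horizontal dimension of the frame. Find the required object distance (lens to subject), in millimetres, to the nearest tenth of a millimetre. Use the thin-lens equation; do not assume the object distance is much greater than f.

494.8 mm

W: 70.5 cm = 705 mm.
Magnification m = w/W = dᵢ/dₒ; combined with 1/f = 1/dₒ + 1/dᵢ this gives dₒ = f·(1 + W/w).
dₒ = 6.1 mm × (1 + 705/8.8) = 6.1 × 81.1136 ≈ 494.793 mm.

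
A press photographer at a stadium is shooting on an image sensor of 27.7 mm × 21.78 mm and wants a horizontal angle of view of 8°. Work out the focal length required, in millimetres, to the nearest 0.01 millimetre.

From α = 2·arctan(w/2f) we get f = w / (2·tan(α/2)).
With w = 27.7 mm and α/2 = 4°, tan(α/2) ≈ 0.06993, so f ≈ 27.7 / 0.13985 ≈ 198.0642 mm.

198.06 mm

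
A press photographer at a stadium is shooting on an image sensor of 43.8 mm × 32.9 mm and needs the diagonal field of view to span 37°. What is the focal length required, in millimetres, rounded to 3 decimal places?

81.860 mm

Sensor diagonal = √(43.8² + 32.9²) = √3000.8500 ≈ 54.7800 mm.
From α = 2·arctan(d/2f) we get f = d / (2·tan(α/2)).
With d = 54.7800 mm and α/2 = 18.5°, tan(α/2) ≈ 0.33460, so f ≈ 54.7800 / 0.66919 ≈ 81.8601 mm.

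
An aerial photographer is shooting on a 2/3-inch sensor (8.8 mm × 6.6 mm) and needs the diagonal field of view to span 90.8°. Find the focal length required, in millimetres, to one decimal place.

Sensor diagonal = √(8.8² + 6.6²) = √121.0000 ≈ 11.0000 mm.
From α = 2·arctan(d/2f) we get f = d / (2·tan(α/2)).
With d = 11.0000 mm and α/2 = 45.4°, tan(α/2) ≈ 1.01406, so f ≈ 11.0000 / 2.02812 ≈ 5.4237 mm.

5.4 mm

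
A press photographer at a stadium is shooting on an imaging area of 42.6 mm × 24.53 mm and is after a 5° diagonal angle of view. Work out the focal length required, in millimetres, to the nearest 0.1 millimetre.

Sensor diagonal = √(42.6² + 24.53²) = √2416.4809 ≈ 49.1577 mm.
From α = 2·arctan(d/2f) we get f = d / (2·tan(α/2)).
With d = 49.1577 mm and α/2 = 2.5°, tan(α/2) ≈ 0.04366, so f ≈ 49.1577 / 0.08732 ≈ 562.9484 mm.

562.9 mm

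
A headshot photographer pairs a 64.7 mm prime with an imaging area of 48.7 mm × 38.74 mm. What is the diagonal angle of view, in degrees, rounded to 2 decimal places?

51.37°

Sensor diagonal = √(48.7² + 38.74²) = √3872.4776 ≈ 62.2292 mm.
Angle of view α = 2·arctan(d/2f) with d = 62.2292 mm and f = 64.7 mm.
d/2f = 0.48091; arctan(0.48091) ≈ 25.6832°, so α ≈ 51.3664°.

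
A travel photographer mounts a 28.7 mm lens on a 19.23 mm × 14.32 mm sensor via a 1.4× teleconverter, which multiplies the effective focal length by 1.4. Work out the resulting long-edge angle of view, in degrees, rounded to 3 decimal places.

26.915°

Effective focal length f = 28.7 × 1.4 = 40.18 mm.
α = 2·arctan(19.23 / (2 × 40.18)) = 2·arctan(0.23930) ≈ 26.9154°.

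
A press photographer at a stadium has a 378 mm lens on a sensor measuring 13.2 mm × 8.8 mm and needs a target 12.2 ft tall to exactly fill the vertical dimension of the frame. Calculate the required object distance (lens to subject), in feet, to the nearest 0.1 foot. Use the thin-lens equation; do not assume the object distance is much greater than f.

525.3 ft

W: 12.2 ft × 304.8 mm/ft = 3718.56 mm.
Magnification m = h/W = dᵢ/dₒ; combined with 1/f = 1/dₒ + 1/dᵢ this gives dₒ = f·(1 + W/h).
dₒ = 378 mm × (1 + 3718.56/8.8) = 378 × 423.5636 ≈ 160107.049 mm = 160107.049/304.8 ft = 525.286 ft.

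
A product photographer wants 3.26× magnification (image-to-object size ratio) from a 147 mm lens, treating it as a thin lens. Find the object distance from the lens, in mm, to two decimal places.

192.09 mm

With m = dᵢ/dₒ and 1/f = 1/dₒ + 1/dᵢ, substituting dᵢ = m·dₒ gives 1/f = (1 + 1/m)/dₒ, hence dₒ = f·(1 + 1/m).
dₒ = 147 × (1 + 1/3.26) = 147 × 1.30675 ≈ 192.092 mm.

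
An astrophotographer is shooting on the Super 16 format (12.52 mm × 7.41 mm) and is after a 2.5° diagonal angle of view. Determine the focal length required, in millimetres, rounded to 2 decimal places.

Sensor diagonal = √(12.52² + 7.41²) = √211.6585 ≈ 14.5485 mm.
From α = 2·arctan(d/2f) we get f = d / (2·tan(α/2)).
With d = 14.5485 mm and α/2 = 1.25°, tan(α/2) ≈ 0.02182, so f ≈ 14.5485 / 0.04364 ≈ 333.3739 mm.

333.37 mm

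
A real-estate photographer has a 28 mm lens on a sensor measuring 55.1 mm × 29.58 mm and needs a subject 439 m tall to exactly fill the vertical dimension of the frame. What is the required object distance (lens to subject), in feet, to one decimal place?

W: 439 m = 439000 mm.
Magnification m = h/W = dᵢ/dₒ; combined with 1/f = 1/dₒ + 1/dᵢ this gives dₒ = f·(1 + W/h).
dₒ = 28 mm × (1 + 439000/29.58) = 28 × 14842.1089 ≈ 415579.048 mm = 415579.048/304.8 ft = 1363.45 ft.

1363.4 ft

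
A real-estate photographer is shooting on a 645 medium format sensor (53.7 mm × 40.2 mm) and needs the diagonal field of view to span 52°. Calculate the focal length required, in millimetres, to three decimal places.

Sensor diagonal = √(53.7² + 40.2²) = √4499.7300 ≈ 67.0800 mm.
From α = 2·arctan(d/2f) we get f = d / (2·tan(α/2)).
With d = 67.0800 mm and α/2 = 26°, tan(α/2) ≈ 0.48773, so f ≈ 67.0800 / 0.97547 ≈ 68.7672 mm.

68.767 mm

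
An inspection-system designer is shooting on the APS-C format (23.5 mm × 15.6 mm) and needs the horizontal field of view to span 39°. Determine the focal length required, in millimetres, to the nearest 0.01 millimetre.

From α = 2·arctan(w/2f) we get f = w / (2·tan(α/2)).
With w = 23.5 mm and α/2 = 19.5°, tan(α/2) ≈ 0.35412, so f ≈ 23.5 / 0.70824 ≈ 33.1810 mm.

33.18 mm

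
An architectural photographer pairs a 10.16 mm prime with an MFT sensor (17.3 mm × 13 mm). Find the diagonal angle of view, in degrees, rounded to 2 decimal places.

Sensor diagonal = √(17.3² + 13²) = √468.2900 ≈ 21.6400 mm.
Angle of view α = 2·arctan(d/2f) with d = 21.6400 mm and f = 10.16 mm.
d/2f = 1.06496; arctan(1.06496) ≈ 46.8019°, so α ≈ 93.6037°.

93.60°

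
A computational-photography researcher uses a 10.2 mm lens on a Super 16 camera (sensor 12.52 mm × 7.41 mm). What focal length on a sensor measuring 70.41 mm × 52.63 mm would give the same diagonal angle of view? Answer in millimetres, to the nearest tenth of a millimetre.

61.6 mm

Sensor diagonal = √(12.52² + 7.41²) = √211.6585 ≈ 14.5485 mm.
Sensor diagonal = √(70.41² + 52.63²) = √7727.4850 ≈ 87.9061 mm.
Equal angle of view means equal diagonal/f ratio, so f₂ = f₁ · (diagonal₂/diagonal₁) = 10.2 × 87.9061/14.5485.
f₂ = 10.2 × 6.04229 ≈ 61.631 mm.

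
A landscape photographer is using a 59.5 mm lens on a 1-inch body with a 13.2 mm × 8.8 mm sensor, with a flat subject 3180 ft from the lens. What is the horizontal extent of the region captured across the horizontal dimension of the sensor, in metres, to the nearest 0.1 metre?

dₒ: 3180 ft × 304.8 mm/ft = 969263.97 mm.
Similar triangles through the lens centre give W/dₒ = w/dᵢ; with 1/f = 1/dₒ + 1/dᵢ this gives W = w·(dₒ − f)/f.
W = 13.2 mm × (969264 − 59.5) / 59.5 = 13.2 × 16289.1507 ≈ 215016.790 mm = 215.017 m.

215.0 m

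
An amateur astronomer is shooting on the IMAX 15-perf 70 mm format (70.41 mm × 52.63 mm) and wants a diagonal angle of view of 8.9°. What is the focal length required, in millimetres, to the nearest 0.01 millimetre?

Sensor diagonal = √(70.41² + 52.63²) = √7727.4850 ≈ 87.9061 mm.
From α = 2·arctan(d/2f) we get f = d / (2·tan(α/2)).
With d = 87.9061 mm and α/2 = 4.45°, tan(α/2) ≈ 0.07782, so f ≈ 87.9061 / 0.15565 ≈ 564.7773 mm.

564.78 mm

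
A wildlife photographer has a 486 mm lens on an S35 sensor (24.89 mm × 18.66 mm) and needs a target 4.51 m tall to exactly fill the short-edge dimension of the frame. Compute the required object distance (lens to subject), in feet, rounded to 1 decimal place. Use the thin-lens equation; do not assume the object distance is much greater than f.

387.0 ft

W: 4.51 m = 4510 mm.
Magnification m = h/W = dᵢ/dₒ; combined with 1/f = 1/dₒ + 1/dᵢ this gives dₒ = f·(1 + W/h).
dₒ = 486 mm × (1 + 4510/18.66) = 486 × 242.6935 ≈ 117949.023 mm = 117949.023/304.8 ft = 386.972 ft.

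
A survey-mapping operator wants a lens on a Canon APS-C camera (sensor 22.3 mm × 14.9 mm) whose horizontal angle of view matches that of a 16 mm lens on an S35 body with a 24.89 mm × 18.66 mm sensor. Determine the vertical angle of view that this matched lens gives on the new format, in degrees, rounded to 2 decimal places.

54.92°

Equal horizontal AOV ⇒ f₂ = f₁ · 22.3/24.89 = 16 × 0.89594 ≈ 14.3351 mm.
Vertical AOV on the new format = 2·arctan(14.9 / (2 × 14.3351)) = 2·arctan(0.51970) ≈ 54.9222°.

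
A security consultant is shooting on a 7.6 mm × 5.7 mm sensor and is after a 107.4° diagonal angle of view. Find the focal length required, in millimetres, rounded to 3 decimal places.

Sensor diagonal = √(7.6² + 5.7²) = √90.2500 ≈ 9.5000 mm.
From α = 2·arctan(d/2f) we get f = d / (2·tan(α/2)).
With d = 9.5000 mm and α/2 = 53.7°, tan(α/2) ≈ 1.36134, so f ≈ 9.5000 / 2.72267 ≈ 3.4892 mm.

3.489 mm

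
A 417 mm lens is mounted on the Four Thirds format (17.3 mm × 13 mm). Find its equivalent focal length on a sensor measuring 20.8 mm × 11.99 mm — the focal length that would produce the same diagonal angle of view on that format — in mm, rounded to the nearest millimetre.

463 mm

Sensor diagonal = √(17.3² + 13²) = √468.2900 ≈ 21.6400 mm.
Sensor diagonal = √(20.8² + 11.99²) = √576.4001 ≈ 24.0083 mm.
Equal angle of view means equal diagonal/f ratio, so f₂ = f₁ · (diagonal₂/diagonal₁) = 417 × 24.0083/21.6400.
f₂ = 417 × 1.10944 ≈ 462.637 mm.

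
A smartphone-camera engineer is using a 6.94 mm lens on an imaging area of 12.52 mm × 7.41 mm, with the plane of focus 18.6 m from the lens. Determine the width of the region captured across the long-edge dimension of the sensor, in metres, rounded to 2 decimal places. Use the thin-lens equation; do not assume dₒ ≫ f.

33.54 m

dₒ: 18.6 m = 18600 mm.
Similar triangles through the lens centre give W/dₒ = w/dᵢ; with 1/f = 1/dₒ + 1/dᵢ this gives W = w·(dₒ − f)/f.
W = 12.52 mm × (18600 − 6.94) / 6.94 = 12.52 × 2679.1153 ≈ 33542.523 mm = 33.5425 m.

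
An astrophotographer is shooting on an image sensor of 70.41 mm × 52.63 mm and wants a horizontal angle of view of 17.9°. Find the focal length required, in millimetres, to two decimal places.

223.54 mm

From α = 2·arctan(w/2f) we get f = w / (2·tan(α/2)).
With w = 70.41 mm and α/2 = 8.95°, tan(α/2) ≈ 0.15749, so f ≈ 70.41 / 0.31498 ≈ 223.5380 mm.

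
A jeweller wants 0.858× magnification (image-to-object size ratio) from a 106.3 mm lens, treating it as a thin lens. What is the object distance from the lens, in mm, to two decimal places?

With m = dᵢ/dₒ and 1/f = 1/dₒ + 1/dᵢ, substituting dᵢ = m·dₒ gives 1/f = (1 + 1/m)/dₒ, hence dₒ = f·(1 + 1/m).
dₒ = 106.3 × (1 + 1/0.858) = 106.3 × 2.16550 ≈ 230.193 mm.

230.19 mm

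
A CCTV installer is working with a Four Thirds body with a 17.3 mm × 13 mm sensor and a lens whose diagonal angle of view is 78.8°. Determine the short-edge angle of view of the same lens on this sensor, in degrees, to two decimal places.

52.53°

Sensor diagonal = √(17.3² + 13²) = √468.2900 ≈ 21.6400 mm.
From the diagonal AOV: f = 21.6400 / (2·tan(39.4°)) = 21.6400 / 1.64282 ≈ 13.1725 mm.
Short-edge AOV = 2·arctan(13 / (2 × 13.1725)) = 2·arctan(0.49345) ≈ 52.5283°.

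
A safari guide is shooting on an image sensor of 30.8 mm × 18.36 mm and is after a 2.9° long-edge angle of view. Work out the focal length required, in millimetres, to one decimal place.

From α = 2·arctan(w/2f) we get f = w / (2·tan(α/2)).
With w = 30.8 mm and α/2 = 1.45°, tan(α/2) ≈ 0.02531, so f ≈ 30.8 / 0.05063 ≈ 608.3908 mm.

608.4 mm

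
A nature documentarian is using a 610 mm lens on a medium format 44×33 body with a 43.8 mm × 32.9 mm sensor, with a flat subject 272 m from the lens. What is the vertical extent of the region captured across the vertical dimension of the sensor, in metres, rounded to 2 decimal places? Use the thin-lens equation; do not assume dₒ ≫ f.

dₒ: 272 m = 272000 mm.
Similar triangles through the lens centre give W/dₒ = h/dᵢ; with 1/f = 1/dₒ + 1/dᵢ this gives W = h·(dₒ − f)/f.
W = 32.9 mm × (272000 − 610) / 610 = 32.9 × 444.9016 ≈ 14637.264 mm = 14.6373 m.

14.64 m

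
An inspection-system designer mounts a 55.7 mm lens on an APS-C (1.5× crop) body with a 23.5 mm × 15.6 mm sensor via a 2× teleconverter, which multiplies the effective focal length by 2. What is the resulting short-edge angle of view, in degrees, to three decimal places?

8.010°

Effective focal length f = 55.7 × 2 = 111.4 mm.
α = 2·arctan(15.6 / (2 × 111.4)) = 2·arctan(0.07002) ≈ 8.0104°.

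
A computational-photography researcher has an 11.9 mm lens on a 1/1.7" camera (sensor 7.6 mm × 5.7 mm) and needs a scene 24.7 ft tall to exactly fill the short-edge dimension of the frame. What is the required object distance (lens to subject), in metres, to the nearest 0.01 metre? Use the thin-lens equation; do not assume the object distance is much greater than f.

15.73 m

W: 24.7 ft × 304.8 mm/ft = 7528.56 mm.
Magnification m = h/W = dᵢ/dₒ; combined with 1/f = 1/dₒ + 1/dᵢ this gives dₒ = f·(1 + W/h).
dₒ = 11.9 mm × (1 + 7528.56/5.7) = 11.9 × 1321.8000 ≈ 15729.419 mm = 15.7294 m.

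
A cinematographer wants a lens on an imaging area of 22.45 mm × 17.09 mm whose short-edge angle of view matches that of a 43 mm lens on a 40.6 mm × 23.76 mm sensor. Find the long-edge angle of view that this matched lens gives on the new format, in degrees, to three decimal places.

39.895°

Equal short-edge AOV ⇒ f₂ = f₁ · 17.09/23.76 = 43 × 0.71928 ≈ 30.9289 mm.
Long-edge AOV on the new format = 2·arctan(22.45 / (2 × 30.9289)) = 2·arctan(0.36293) ≈ 39.8947°.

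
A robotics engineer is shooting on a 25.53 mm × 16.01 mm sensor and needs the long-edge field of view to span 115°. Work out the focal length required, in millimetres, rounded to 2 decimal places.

8.13 mm

From α = 2·arctan(w/2f) we get f = w / (2·tan(α/2)).
With w = 25.53 mm and α/2 = 57.5°, tan(α/2) ≈ 1.56969, so f ≈ 25.53 / 3.13937 ≈ 8.1322 mm.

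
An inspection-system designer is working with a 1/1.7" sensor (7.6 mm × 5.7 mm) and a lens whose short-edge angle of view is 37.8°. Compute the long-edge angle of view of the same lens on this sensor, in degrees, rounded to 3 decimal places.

From the short-edge AOV: f = 5.7 / (2·tan(18.9°)) = 5.7 / 0.68475 ≈ 8.3242 mm.
Long-edge AOV = 2·arctan(7.6 / (2 × 8.3242)) = 2·arctan(0.45650) ≈ 49.0736°.

49.074°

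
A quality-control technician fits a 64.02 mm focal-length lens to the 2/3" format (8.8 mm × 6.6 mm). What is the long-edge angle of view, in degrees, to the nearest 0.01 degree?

Angle of view α = 2·arctan(w/2f) with w = 8.8 mm and f = 64.02 mm.
w/2f = 0.06873; arctan(0.06873) ≈ 3.9317°, so α ≈ 7.8633°.

7.86°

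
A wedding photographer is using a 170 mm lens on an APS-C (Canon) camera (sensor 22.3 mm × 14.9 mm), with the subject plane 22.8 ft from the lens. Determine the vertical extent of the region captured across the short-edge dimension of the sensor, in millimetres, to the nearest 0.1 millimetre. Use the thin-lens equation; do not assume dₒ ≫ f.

594.2 mm

dₒ: 22.8 ft × 304.8 mm/ft = 6949.44 mm.
Similar triangles through the lens centre give W/dₒ = h/dᵢ; with 1/f = 1/dₒ + 1/dᵢ this gives W = h·(dₒ − f)/f.
W = 14.9 mm × (6949.44 − 170) / 170 = 14.9 × 39.8791 ≈ 594.198 mm.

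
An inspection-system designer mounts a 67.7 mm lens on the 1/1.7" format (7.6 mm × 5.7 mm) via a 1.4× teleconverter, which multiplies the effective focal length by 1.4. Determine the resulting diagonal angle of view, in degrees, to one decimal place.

Effective focal length f = 67.7 × 1.4 = 94.78 mm.
Sensor diagonal = √(7.6² + 5.7²) = √90.2500 ≈ 9.5000 mm.
α = 2·arctan(9.500 / (2 × 94.78)) = 2·arctan(0.05012) ≈ 5.7381°.

5.7°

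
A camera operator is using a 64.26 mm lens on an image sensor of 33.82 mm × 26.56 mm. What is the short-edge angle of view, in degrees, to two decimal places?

23.35°

Angle of view α = 2·arctan(h/2f) with h = 26.56 mm and f = 64.26 mm.
h/2f = 0.20666; arctan(0.20666) ≈ 11.6764°, so α ≈ 23.3528°.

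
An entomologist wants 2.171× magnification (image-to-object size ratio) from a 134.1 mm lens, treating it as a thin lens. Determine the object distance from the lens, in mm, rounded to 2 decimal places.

195.87 mm

With m = dᵢ/dₒ and 1/f = 1/dₒ + 1/dᵢ, substituting dᵢ = m·dₒ gives 1/f = (1 + 1/m)/dₒ, hence dₒ = f·(1 + 1/m).
dₒ = 134.1 × (1 + 1/2.171) = 134.1 × 1.46062 ≈ 195.869 mm.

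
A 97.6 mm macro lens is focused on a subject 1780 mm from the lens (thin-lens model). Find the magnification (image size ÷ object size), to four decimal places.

Thin lens: 1/f = 1/dₒ + 1/dᵢ → 1/dᵢ = 1/97.6 − 1/1780 = 0.0096841 mm⁻¹, so dᵢ ≈ 103.2620 mm.
Magnification m = dᵢ/dₒ = 103.2620/1780 ≈ 0.05801.

0.0580×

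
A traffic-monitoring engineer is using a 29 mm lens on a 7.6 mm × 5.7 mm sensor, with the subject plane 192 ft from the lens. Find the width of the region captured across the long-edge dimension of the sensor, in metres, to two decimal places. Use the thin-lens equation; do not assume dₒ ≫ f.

dₒ: 192 ft × 304.8 mm/ft = 58521.60 mm.
Similar triangles through the lens centre give W/dₒ = w/dᵢ; with 1/f = 1/dₒ + 1/dᵢ this gives W = w·(dₒ − f)/f.
W = 7.6 mm × (58521.6 − 29) / 29 = 7.6 × 2016.9861 ≈ 15329.095 mm = 15.3291 m.

15.33 m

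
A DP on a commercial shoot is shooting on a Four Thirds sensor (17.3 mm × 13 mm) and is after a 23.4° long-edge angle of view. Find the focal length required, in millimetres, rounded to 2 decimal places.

From α = 2·arctan(w/2f) we get f = w / (2·tan(α/2)).
With w = 17.3 mm and α/2 = 11.7°, tan(α/2) ≈ 0.20709, so f ≈ 17.3 / 0.41418 ≈ 41.7693 mm.

41.77 mm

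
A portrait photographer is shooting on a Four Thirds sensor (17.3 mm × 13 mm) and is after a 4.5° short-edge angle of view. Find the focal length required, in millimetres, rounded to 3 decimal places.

165.436 mm

From α = 2·arctan(h/2f) we get f = h / (2·tan(α/2)).
With h = 13 mm and α/2 = 2.25°, tan(α/2) ≈ 0.03929, so f ≈ 13 / 0.07858 ≈ 165.4360 mm.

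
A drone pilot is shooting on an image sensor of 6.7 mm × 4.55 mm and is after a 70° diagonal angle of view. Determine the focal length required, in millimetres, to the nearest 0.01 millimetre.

5.78 mm

Sensor diagonal = √(6.7² + 4.55²) = √65.5925 ≈ 8.0989 mm.
From α = 2·arctan(d/2f) we get f = d / (2·tan(α/2)).
With d = 8.0989 mm and α/2 = 35°, tan(α/2) ≈ 0.70021, so f ≈ 8.0989 / 1.40042 ≈ 5.7832 mm.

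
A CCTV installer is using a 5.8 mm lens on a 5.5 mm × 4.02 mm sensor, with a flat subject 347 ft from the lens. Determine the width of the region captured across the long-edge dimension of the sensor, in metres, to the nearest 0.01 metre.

dₒ: 347 ft × 304.8 mm/ft = 105765.60 mm.
Similar triangles through the lens centre give W/dₒ = w/dᵢ; with 1/f = 1/dₒ + 1/dᵢ this gives W = w·(dₒ − f)/f.
W = 5.5 mm × (105766 − 5.8) / 5.8 = 5.5 × 18234.4477 ≈ 100289.462 mm = 100.289 m.

100.29 m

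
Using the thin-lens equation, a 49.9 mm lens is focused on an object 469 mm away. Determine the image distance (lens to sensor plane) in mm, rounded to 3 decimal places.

1/dᵢ = 1/f − 1/dₒ = 1/49.9 − 1/469 = 0.0179079 mm⁻¹.
dᵢ = 1/0.0179079 ≈ 55.8413 mm.

55.841 mm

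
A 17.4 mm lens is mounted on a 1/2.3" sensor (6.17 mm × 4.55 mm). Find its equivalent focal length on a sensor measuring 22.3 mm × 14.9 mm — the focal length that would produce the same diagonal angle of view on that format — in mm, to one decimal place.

60.9 mm

Sensor diagonal = √(6.17² + 4.55²) = √58.7714 ≈ 7.6663 mm.
Sensor diagonal = √(22.3² + 14.9²) = √719.3000 ≈ 26.8198 mm.
Equal angle of view means equal diagonal/f ratio, so f₂ = f₁ · (diagonal₂/diagonal₁) = 17.4 × 26.8198/7.6663.
f₂ = 17.4 × 3.49842 ≈ 60.873 mm.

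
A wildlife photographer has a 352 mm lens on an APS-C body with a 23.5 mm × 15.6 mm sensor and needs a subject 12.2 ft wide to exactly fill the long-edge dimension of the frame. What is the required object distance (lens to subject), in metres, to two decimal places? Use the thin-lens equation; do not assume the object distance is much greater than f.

W: 12.2 ft × 304.8 mm/ft = 3718.56 mm.
Magnification m = w/W = dᵢ/dₒ; combined with 1/f = 1/dₒ + 1/dᵢ this gives dₒ = f·(1 + W/w).
dₒ = 352 mm × (1 + 3718.56/23.5) = 352 × 159.2366 ≈ 56051.280 mm = 56.0513 m.

56.05 m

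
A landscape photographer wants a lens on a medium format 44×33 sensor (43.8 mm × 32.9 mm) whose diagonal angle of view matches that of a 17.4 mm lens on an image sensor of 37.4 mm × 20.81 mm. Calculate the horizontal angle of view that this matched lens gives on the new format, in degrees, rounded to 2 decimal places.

Sensor diagonal = √(37.4² + 20.81²) = √1831.8161 ≈ 42.7997 mm.
Sensor diagonal = √(43.8² + 32.9²) = √3000.8500 ≈ 54.7800 mm.
Equal diagonal AOV ⇒ f₂ = f₁ · 54.7800/42.7997 = 17.4 × 1.27992 ≈ 22.2705 mm.
Horizontal AOV on the new format = 2·arctan(43.8 / (2 × 22.2705)) = 2·arctan(0.98336) ≈ 89.0388°.

89.04°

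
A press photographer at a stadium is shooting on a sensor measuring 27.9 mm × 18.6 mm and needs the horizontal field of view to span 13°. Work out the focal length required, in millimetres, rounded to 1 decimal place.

122.4 mm

From α = 2·arctan(w/2f) we get f = w / (2·tan(α/2)).
With w = 27.9 mm and α/2 = 6.5°, tan(α/2) ≈ 0.11394, so f ≈ 27.9 / 0.22787 ≈ 122.4376 mm.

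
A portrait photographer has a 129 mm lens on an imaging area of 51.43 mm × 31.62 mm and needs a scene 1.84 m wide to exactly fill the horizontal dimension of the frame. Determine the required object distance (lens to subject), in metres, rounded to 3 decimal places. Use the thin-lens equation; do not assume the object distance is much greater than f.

4.744 m

W: 1.84 m = 1840 mm.
Magnification m = w/W = dᵢ/dₒ; combined with 1/f = 1/dₒ + 1/dᵢ this gives dₒ = f·(1 + W/w).
dₒ = 129 mm × (1 + 1840/51.43) = 129 × 36.7768 ≈ 4744.205 mm = 4.74421 m.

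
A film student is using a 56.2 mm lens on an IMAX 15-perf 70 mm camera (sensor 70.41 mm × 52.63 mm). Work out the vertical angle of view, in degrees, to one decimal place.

Angle of view α = 2·arctan(h/2f) with h = 52.63 mm and f = 56.2 mm.
h/2f = 0.46824; arctan(0.46824) ≈ 25.0908°, so α ≈ 50.1816°.

50.2°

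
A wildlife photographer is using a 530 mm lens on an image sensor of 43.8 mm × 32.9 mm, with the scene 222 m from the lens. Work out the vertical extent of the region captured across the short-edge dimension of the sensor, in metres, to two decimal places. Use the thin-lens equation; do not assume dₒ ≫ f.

13.75 m

dₒ: 222 m = 222000 mm.
Similar triangles through the lens centre give W/dₒ = h/dᵢ; with 1/f = 1/dₒ + 1/dᵢ this gives W = h·(dₒ − f)/f.
W = 32.9 mm × (222000 − 530) / 530 = 32.9 × 417.8679 ≈ 13747.855 mm = 13.7479 m.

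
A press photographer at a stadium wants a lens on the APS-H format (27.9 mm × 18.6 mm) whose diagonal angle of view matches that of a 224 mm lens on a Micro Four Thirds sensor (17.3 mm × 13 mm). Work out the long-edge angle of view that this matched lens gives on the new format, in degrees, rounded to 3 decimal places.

Sensor diagonal = √(17.3² + 13²) = √468.2900 ≈ 21.6400 mm.
Sensor diagonal = √(27.9² + 18.6²) = √1124.3700 ≈ 33.5316 mm.
Equal diagonal AOV ⇒ f₂ = f₁ · 33.5316/21.6400 = 224 × 1.54952 ≈ 347.0925 mm.
Long-edge AOV on the new format = 2·arctan(27.9 / (2 × 347.0925)) = 2·arctan(0.04019) ≈ 4.6031°.

4.603°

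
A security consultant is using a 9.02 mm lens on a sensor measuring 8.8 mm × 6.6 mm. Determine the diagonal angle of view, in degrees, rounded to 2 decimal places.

Sensor diagonal = √(8.8² + 6.6²) = √121.0000 ≈ 11.0000 mm.
Angle of view α = 2·arctan(d/2f) with d = 11.0000 mm and f = 9.02 mm.
d/2f = 0.60976; arctan(0.60976) ≈ 31.3730°, so α ≈ 62.7460°.

62.75°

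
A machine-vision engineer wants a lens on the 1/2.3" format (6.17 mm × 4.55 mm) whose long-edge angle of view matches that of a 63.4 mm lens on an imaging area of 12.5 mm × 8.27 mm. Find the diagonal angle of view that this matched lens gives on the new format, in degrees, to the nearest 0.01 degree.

13.97°

Equal long-edge AOV ⇒ f₂ = f₁ · 6.17/12.5 = 63.4 × 0.49360 ≈ 31.2942 mm.
Sensor diagonal = √(6.17² + 4.55²) = √58.7714 ≈ 7.6663 mm.
Diagonal AOV on the new format = 2·arctan(7.6663 / (2 × 31.2942)) = 2·arctan(0.12249) ≈ 13.9664°.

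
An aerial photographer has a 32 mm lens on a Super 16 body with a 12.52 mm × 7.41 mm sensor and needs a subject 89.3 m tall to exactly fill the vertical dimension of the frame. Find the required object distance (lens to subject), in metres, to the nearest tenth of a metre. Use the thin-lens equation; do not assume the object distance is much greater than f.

W: 89.3 m = 89300 mm.
Magnification m = h/W = dᵢ/dₒ; combined with 1/f = 1/dₒ + 1/dᵢ this gives dₒ = f·(1 + W/h).
dₒ = 32 mm × (1 + 89300/7.41) = 32 × 12052.2821 ≈ 385673.026 mm = 385.673 m.

385.7 m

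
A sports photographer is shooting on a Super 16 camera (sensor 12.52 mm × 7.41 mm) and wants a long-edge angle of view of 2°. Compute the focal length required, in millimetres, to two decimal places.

358.64 mm

From α = 2·arctan(w/2f) we get f = w / (2·tan(α/2)).
With w = 12.52 mm and α/2 = 1°, tan(α/2) ≈ 0.01746, so f ≈ 12.52 / 0.03491 ≈ 358.6352 mm.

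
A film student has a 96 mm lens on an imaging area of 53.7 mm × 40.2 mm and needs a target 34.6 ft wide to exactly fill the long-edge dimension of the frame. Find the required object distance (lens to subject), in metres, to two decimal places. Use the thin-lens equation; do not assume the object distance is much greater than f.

18.95 m

W: 34.6 ft × 304.8 mm/ft = 10546.08 mm.
Magnification m = w/W = dᵢ/dₒ; combined with 1/f = 1/dₒ + 1/dᵢ this gives dₒ = f·(1 + W/w).
dₒ = 96 mm × (1 + 10546.1/53.7) = 96 × 197.3888 ≈ 18949.327 mm = 18.9493 m.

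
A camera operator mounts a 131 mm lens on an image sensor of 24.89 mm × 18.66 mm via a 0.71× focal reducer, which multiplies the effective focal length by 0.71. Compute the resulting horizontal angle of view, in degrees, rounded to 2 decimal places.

Effective focal length f = 131 × 0.71 = 93.01 mm.
α = 2·arctan(24.89 / (2 × 93.01)) = 2·arctan(0.13380) ≈ 15.2421°.

15.24°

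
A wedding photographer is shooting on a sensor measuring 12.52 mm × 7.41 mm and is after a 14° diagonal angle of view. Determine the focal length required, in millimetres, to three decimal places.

59.244 mm

Sensor diagonal = √(12.52² + 7.41²) = √211.6585 ≈ 14.5485 mm.
From α = 2·arctan(d/2f) we get f = d / (2·tan(α/2)).
With d = 14.5485 mm and α/2 = 7°, tan(α/2) ≈ 0.12278, so f ≈ 14.5485 / 0.24557 ≈ 59.2440 mm.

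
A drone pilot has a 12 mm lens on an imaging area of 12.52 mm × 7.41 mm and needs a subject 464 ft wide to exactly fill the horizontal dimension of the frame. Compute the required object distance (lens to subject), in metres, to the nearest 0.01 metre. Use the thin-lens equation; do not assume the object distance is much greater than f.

135.57 m

W: 464 ft × 304.8 mm/ft = 141427.20 mm.
Magnification m = w/W = dᵢ/dₒ; combined with 1/f = 1/dₒ + 1/dᵢ this gives dₒ = f·(1 + W/w).
dₒ = 12 mm × (1 + 141427/12.52) = 12 × 11297.1019 ≈ 135565.222 mm = 135.565 m.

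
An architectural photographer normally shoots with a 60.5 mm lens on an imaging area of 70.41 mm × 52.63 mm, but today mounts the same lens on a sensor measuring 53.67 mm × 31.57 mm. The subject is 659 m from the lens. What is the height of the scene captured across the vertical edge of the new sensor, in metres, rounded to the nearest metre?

The focal length stays 60.5 mm; the relevant sensor dimension is now h = 31.57 mm. Object distance dₒ = 659 m = 659000 mm.
Thin-lens field height W = h·(dₒ − f)/f = 31.57 × (659000 − 60.5)/60.5 ≈ 343846.612 mm = 343.847 m.

344 m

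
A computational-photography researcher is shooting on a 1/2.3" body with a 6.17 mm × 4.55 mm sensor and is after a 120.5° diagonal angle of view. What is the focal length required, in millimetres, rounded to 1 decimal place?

Sensor diagonal = √(6.17² + 4.55²) = √58.7714 ≈ 7.6663 mm.
From α = 2·arctan(d/2f) we get f = d / (2·tan(α/2)).
With d = 7.6663 mm and α/2 = 60.25°, tan(α/2) ≈ 1.74964, so f ≈ 7.6663 / 3.49927 ≈ 2.1908 mm.

2.2 mm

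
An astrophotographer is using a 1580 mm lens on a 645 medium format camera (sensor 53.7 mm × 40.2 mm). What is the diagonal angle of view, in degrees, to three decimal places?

2.432°

Sensor diagonal = √(53.7² + 40.2²) = √4499.7300 ≈ 67.0800 mm.
Angle of view α = 2·arctan(d/2f) with d = 67.0800 mm and f = 1580 mm.
d/2f = 0.02123; arctan(0.02123) ≈ 1.2161°, so α ≈ 2.4322°.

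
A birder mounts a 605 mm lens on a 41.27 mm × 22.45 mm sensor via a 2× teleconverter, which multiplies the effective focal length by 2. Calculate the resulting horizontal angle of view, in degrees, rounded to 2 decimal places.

1.95°

Effective focal length f = 605 × 2 = 1210 mm.
α = 2·arctan(41.27 / (2 × 1210)) = 2·arctan(0.01705) ≈ 1.9540°.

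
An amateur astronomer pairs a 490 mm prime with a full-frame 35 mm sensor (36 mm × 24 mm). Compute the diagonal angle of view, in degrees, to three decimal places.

5.056°

Sensor diagonal = √(36² + 24²) = √1872.0000 ≈ 43.2666 mm.
Angle of view α = 2·arctan(d/2f) with d = 43.2666 mm and f = 490 mm.
d/2f = 0.04415; arctan(0.04415) ≈ 2.5279°, so α ≈ 5.0559°.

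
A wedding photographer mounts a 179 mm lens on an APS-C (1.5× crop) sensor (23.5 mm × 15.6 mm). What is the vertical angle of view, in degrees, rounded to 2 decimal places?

4.99°

Angle of view α = 2·arctan(h/2f) with h = 15.6 mm and f = 179 mm.
h/2f = 0.04358; arctan(0.04358) ≈ 2.4951°, so α ≈ 4.9902°.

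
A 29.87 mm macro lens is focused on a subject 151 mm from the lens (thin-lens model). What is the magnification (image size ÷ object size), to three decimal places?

0.247×

Thin lens: 1/f = 1/dₒ + 1/dᵢ → 1/dᵢ = 1/29.87 − 1/151 = 0.0268559 mm⁻¹, so dᵢ ≈ 37.2358 mm.
Magnification m = dᵢ/dₒ = 37.2358/151 ≈ 0.24659.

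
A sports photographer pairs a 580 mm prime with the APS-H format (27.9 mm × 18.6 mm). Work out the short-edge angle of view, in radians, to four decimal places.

0.0321 rad

Angle of view α = 2·arctan(h/2f) with h = 18.6 mm and f = 580 mm.
h/2f = 0.01603; arctan(0.01603) ≈ 0.0160 rad, so α ≈ 0.0321 rad.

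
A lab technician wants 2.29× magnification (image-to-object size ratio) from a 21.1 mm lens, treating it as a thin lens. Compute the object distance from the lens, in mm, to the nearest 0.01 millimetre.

With m = dᵢ/dₒ and 1/f = 1/dₒ + 1/dᵢ, substituting dᵢ = m·dₒ gives 1/f = (1 + 1/m)/dₒ, hence dₒ = f·(1 + 1/m).
dₒ = 21.1 × (1 + 1/2.29) = 21.1 × 1.43668 ≈ 30.314 mm.

30.31 mm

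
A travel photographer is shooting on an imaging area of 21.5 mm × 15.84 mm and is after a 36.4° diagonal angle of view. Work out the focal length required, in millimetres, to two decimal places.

40.61 mm

Sensor diagonal = √(21.5² + 15.84²) = √713.1556 ≈ 26.7050 mm.
From α = 2·arctan(d/2f) we get f = d / (2·tan(α/2)).
With d = 26.7050 mm and α/2 = 18.2°, tan(α/2) ≈ 0.32878, so f ≈ 26.7050 / 0.65757 ≈ 40.6118 mm.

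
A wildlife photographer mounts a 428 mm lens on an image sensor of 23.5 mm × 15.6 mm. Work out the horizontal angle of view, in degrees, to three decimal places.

3.145°

Angle of view α = 2·arctan(w/2f) with w = 23.5 mm and f = 428 mm.
w/2f = 0.02745; arctan(0.02745) ≈ 1.5726°, so α ≈ 3.1451°.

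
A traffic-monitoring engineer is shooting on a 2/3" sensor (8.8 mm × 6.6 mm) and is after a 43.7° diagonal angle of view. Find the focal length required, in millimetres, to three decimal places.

13.716 mm

Sensor diagonal = √(8.8² + 6.6²) = √121.0000 ≈ 11.0000 mm.
From α = 2·arctan(d/2f) we get f = d / (2·tan(α/2)).
With d = 11.0000 mm and α/2 = 21.85°, tan(α/2) ≈ 0.40098, so f ≈ 11.0000 / 0.80197 ≈ 13.7163 mm.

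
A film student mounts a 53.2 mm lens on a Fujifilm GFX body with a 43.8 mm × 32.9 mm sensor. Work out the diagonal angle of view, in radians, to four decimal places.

0.9509 rad

Sensor diagonal = √(43.8² + 32.9²) = √3000.8500 ≈ 54.7800 mm.
Angle of view α = 2·arctan(d/2f) with d = 54.7800 mm and f = 53.2 mm.
d/2f = 0.51485; arctan(0.51485) ≈ 0.4755 rad, so α ≈ 0.9509 rad.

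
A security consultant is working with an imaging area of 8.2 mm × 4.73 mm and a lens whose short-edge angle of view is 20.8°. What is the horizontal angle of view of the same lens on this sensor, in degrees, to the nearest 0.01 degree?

From the short-edge AOV: f = 4.73 / (2·tan(10.4°)) = 4.73 / 0.36707 ≈ 12.8859 mm.
Horizontal AOV = 2·arctan(8.2 / (2 × 12.8859)) = 2·arctan(0.31818) ≈ 35.2998°.

35.30°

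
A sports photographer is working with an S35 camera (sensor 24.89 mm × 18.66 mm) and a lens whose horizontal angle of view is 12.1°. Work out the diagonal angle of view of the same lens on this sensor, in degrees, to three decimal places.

From the horizontal AOV: f = 24.89 / (2·tan(6.05°)) = 24.89 / 0.21197 ≈ 117.4205 mm.
Sensor diagonal = √(24.89² + 18.66²) = √967.7077 ≈ 31.1080 mm.
Diagonal AOV = 2·arctan(31.1080 / (2 × 117.4205)) = 2·arctan(0.13246) ≈ 15.0914°.

15.091°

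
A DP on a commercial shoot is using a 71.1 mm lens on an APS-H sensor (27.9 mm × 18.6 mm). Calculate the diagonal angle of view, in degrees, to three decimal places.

Sensor diagonal = √(27.9² + 18.6²) = √1124.3700 ≈ 33.5316 mm.
Angle of view α = 2·arctan(d/2f) with d = 33.5316 mm and f = 71.1 mm.
d/2f = 0.23581; arctan(0.23581) ≈ 13.2683°, so α ≈ 26.5366°.

26.537°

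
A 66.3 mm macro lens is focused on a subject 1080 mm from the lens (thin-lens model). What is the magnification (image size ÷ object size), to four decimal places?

Thin lens: 1/f = 1/dₒ + 1/dᵢ → 1/dᵢ = 1/66.3 − 1/1080 = 0.0141570 mm⁻¹, so dᵢ ≈ 70.6363 mm.
Magnification m = dᵢ/dₒ = 70.6363/1080 ≈ 0.06540.

0.0654×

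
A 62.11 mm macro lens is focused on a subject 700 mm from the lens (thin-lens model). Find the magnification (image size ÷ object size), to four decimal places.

Thin lens: 1/f = 1/dₒ + 1/dᵢ → 1/dᵢ = 1/62.11 − 1/700 = 0.0146719 mm⁻¹, so dᵢ ≈ 68.1575 mm.
Magnification m = dᵢ/dₒ = 68.1575/700 ≈ 0.09737.

0.0974×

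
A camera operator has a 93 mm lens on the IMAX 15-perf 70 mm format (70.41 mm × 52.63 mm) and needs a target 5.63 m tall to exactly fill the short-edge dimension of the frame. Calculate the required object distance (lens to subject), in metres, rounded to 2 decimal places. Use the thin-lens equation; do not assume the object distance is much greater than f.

W: 5.63 m = 5630 mm.
Magnification m = h/W = dᵢ/dₒ; combined with 1/f = 1/dₒ + 1/dᵢ this gives dₒ = f·(1 + W/h).
dₒ = 93 mm × (1 + 5630/52.63) = 93 × 107.9732 ≈ 10041.508 mm = 10.0415 m.

10.04 m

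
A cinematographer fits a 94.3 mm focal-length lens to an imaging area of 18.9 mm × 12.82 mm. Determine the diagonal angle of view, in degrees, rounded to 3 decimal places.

13.809°

Sensor diagonal = √(18.9² + 12.82²) = √521.5624 ≈ 22.8377 mm.
Angle of view α = 2·arctan(d/2f) with d = 22.8377 mm and f = 94.3 mm.
d/2f = 0.12109; arctan(0.12109) ≈ 6.9044°, so α ≈ 13.8088°.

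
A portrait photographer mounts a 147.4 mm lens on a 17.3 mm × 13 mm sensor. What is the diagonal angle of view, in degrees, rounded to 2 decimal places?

Sensor diagonal = √(17.3² + 13²) = √468.2900 ≈ 21.6400 mm.
Angle of view α = 2·arctan(d/2f) with d = 21.6400 mm and f = 147.4 mm.
d/2f = 0.07341; arctan(0.07341) ≈ 4.1983°, so α ≈ 8.3966°.

8.40°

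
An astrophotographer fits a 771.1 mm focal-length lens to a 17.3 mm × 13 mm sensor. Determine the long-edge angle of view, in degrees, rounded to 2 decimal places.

Angle of view α = 2·arctan(w/2f) with w = 17.3 mm and f = 771.1 mm.
w/2f = 0.01122; arctan(0.01122) ≈ 0.6427°, so α ≈ 1.2854°.

1.29°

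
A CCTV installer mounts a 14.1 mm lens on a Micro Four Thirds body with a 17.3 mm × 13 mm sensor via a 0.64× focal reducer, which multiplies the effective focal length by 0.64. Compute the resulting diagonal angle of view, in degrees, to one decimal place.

Effective focal length f = 14.1 × 0.64 = 9.024 mm.
Sensor diagonal = √(17.3² + 13²) = √468.2900 ≈ 21.6400 mm.
α = 2·arctan(21.640 / (2 × 9.024)) = 2·arctan(1.19903) ≈ 100.3431°.

100.3°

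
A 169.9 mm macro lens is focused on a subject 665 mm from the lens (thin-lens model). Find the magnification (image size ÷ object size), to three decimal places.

Thin lens: 1/f = 1/dₒ + 1/dᵢ → 1/dᵢ = 1/169.9 − 1/665 = 0.0043821 mm⁻¹, so dᵢ ≈ 228.2034 mm.
Magnification m = dᵢ/dₒ = 228.2034/665 ≈ 0.34316.

0.343×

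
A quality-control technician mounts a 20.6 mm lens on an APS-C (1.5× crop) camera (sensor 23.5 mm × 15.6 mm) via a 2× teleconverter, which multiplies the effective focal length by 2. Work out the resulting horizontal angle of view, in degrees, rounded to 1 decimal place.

Effective focal length f = 20.6 × 2 = 41.2 mm.
α = 2·arctan(23.5 / (2 × 41.2)) = 2·arctan(0.28519) ≈ 31.8357°.

31.8°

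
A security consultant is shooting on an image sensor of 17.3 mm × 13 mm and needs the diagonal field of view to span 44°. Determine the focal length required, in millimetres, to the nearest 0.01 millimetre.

26.78 mm

Sensor diagonal = √(17.3² + 13²) = √468.2900 ≈ 21.6400 mm.
From α = 2·arctan(d/2f) we get f = d / (2·tan(α/2)).
With d = 21.6400 mm and α/2 = 22°, tan(α/2) ≈ 0.40403, so f ≈ 21.6400 / 0.80805 ≈ 26.7805 mm.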